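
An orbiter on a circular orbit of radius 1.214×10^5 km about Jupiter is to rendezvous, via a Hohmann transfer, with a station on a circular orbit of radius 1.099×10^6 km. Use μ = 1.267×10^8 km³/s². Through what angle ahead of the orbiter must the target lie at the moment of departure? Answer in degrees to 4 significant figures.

Transfer-ellipse semi-major axis a_t = (r₁ + r₂)/2 = (1.214×10^5 + 1.099×10^6)/2 = 6.102×10^5 km.
The half-period of the transfer ellipse is t = π√(a_t³/μ) = 1.3304×10^5 s.
The target's mean motion on its circular orbit is ω₂ = √(μ/r₂³) = 9.7699×10^-6 rad/s.
Angle swept by the target during transfer: ω₂·t = 1.2998 rad = 74.47°.
Arrival is 180° from departure on the ellipse, so φ = 180° − 74.47° = 105.5°.

φ = 105.5°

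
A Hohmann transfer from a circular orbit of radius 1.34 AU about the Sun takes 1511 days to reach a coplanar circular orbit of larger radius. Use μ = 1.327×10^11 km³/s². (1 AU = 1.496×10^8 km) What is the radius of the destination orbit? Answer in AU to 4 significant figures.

In km: r₁ = 1.34 × 1.496×10^8 = 2.00464×10^8 km.
Transfer time t = 1511 days = 1.305504×10^8 s, and t = π√(a_t³/μ).
So a_t = (μ t²/π²)^(1/3) = (1.327×10^11 × (1.305504×10^8)² / π²)^(1/3) = 6.1194×10^8 km.
Since a_t = (r₁ + r₂)/2, r₂ = 2a_t − r₁ = 2×6.1194×10^8 − 2.00464×10^8 = 1.023416×10^9 km.
In AU: r₂ = 1.023416×10^9 / 1.496×10^8 = 6.841 AU.

r₂ = 6.841 AU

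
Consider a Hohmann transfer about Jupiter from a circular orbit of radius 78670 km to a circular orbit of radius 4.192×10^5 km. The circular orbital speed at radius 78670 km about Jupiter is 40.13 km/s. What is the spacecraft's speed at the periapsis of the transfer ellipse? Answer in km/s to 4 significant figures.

From the circular-orbit relation v² = μ/r at r = 78670 km: μ = v²r = (40.13)² × 78670 = 1.26691×10^8 km³/s².
The Hohmann ellipse has a_t = (r₁ + r₂)/2 = 2.48935×10^5 km.
At periapsis, r = 78670 km.
Applying v² = μ(2/r − 1/a_t): v = 52.08 km/s.

v = 52.08 km/s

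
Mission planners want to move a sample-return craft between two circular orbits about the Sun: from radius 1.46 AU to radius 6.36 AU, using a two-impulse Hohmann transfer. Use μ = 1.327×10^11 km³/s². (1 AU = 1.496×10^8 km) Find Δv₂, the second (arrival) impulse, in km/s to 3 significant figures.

Δv₂ = 4.59 km/s

In km: r₁ = 1.46 × 1.496×10^8 = 2.18416×10^8 km; r₂ = 6.36 × 1.496×10^8 = 9.51456×10^8 km.
Semi-major axis of the transfer orbit: a_t = (2.18416×10^8 + 9.51456×10^8)/2 = 5.84936×10^8 km.
On the circular orbit at r = 9.51456×10^8 km, v_c = √(μ/r) = 11.81 km/s.
Vis-viva on the transfer ellipse at r = 9.51456×10^8 km gives v_t = √[μ(2/r − 1/a_t)] = 7.217 km/s.
Δv₂ = |v_t − v_c| = |7.217 − 11.81| = 4.593 km/s.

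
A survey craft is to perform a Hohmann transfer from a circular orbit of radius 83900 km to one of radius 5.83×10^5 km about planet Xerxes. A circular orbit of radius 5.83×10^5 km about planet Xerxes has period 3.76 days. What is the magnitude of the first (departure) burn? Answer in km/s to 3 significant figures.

Δv₁ = 9.58 km/s

From Kepler's third law T² = 4π²r³/μ at r = 5.83×10^5 km, T = 3.76 days = 3.76 × 86400 s = 3.24864×10^5 s: μ = 4π²r³/T² = 7.41246×10^7 km³/s².
Semi-major axis of the transfer orbit: a_t = (83900 + 5.830×10^5)/2 = 3.3345×10^5 km.
On the circular orbit at r = 83900 km, v_c = √(μ/r) = 29.7235 km/s.
Vis-viva on the transfer ellipse at r = 83900 km gives v_t = √[μ(2/r − 1/a_t)] = 39.3024 km/s.
Δv₁ = |v_t − v_c| = |39.3024 − 29.7235| = 9.579 km/s.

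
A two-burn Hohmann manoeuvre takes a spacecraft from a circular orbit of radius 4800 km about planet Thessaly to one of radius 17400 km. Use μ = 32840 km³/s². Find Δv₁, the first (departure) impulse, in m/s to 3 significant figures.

Semi-major axis of the transfer orbit: a_t = (4800 + 17400)/2 = 11100 km.
Circular speed at r = 4800 km: v_c = √(μ/r) = 2.6157 km/s.
Transfer-orbit speed at the same r (vis-viva, a = a_t): v_t = √[μ(2/r − 1/a_t)] = 3.2749 km/s.
Δv₁ = |v_t − v_c| = |3.2749 − 2.6157| = 0.6592 km/s.

Δv₁ = 659 m/s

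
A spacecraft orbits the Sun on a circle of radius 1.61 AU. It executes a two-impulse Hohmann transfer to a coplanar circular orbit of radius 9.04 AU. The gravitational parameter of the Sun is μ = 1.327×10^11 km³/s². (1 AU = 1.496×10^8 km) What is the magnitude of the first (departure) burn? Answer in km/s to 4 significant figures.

Δv₁ = 7.111 km/s

In km: r₁ = 1.61 × 1.496×10^8 = 2.40856×10^8 km; r₂ = 9.04 × 1.496×10^8 = 1.352384×10^9 km.
Transfer-ellipse semi-major axis a_t = (r₁ + r₂)/2 = (2.40856×10^8 + 1.352384×10^9)/2 = 7.9662×10^8 km.
Circular speed at r = 2.40856×10^8 km: v_c = √(μ/r) = 23.472 km/s.
Transfer-orbit speed at the same r (vis-viva, a = a_t): v_t = √[μ(2/r − 1/a_t)] = 30.583 km/s.
Δv₁ = |v_t − v_c| = |30.583 − 23.472| = 7.111 km/s.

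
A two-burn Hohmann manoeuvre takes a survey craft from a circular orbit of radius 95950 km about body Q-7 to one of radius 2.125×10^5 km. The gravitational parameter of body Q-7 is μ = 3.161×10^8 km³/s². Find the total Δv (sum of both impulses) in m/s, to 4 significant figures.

Semi-major axis of the transfer orbit: a_t = (95950 + 2.125×10^5)/2 = 1.54225×10^5 km.
At r₁ the circular-orbit speed is v₁ = √(μ/r₁) = 57.397 km/s.
Transfer-orbit speed at r₁ (v² = μ(2/r − 1/a)): v_p = √[μ(2/r₁ − 1/a_t)] = 67.374 km/s.
First burn Δv₁ = |v_p − v₁| = 9.977 km/s.
Circular speed at r₂: v₂ = √(μ/r₂) = 38.5685 km/s.
Transfer-orbit speed at r₂: v_a = √[μ(2/r₂ − 1/a_t)] = 30.4213 km/s.
Second burn Δv₂ = |v₂ − v_a| = 8.147 km/s.
Total Δv = Δv₁ + Δv₂ = 18.12 km/s.

Δv = 18120 m/s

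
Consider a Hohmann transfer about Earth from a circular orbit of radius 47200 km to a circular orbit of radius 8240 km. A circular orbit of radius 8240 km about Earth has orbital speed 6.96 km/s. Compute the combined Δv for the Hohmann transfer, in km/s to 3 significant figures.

Δv = 3.44 km/s

From the circular-orbit relation v² = μ/r at r = 8240 km: μ = v²r = (6.96)² × 8240 = 3.99159×10^5 km³/s².
The Hohmann ellipse has a_t = (r₁ + r₂)/2 = 27720 km.
Circular speed at r₁: v₁ = √(μ/r₁) = √(3.99159×10^5/47200) = 2.90805 km/s.
Transfer-orbit speed at r₁ (v² = μ(2/r − 1/a)): v_a = √[μ(2/r₁ − 1/a_t)] = 1.58551 km/s.
First burn Δv₁ = |v_a − v₁| = 1.323 km/s.
Circular speed at r₂: v₂ = √(μ/r₂) = 6.960 km/s.
Transfer-orbit speed at r₂: v_p = √[μ(2/r₂ − 1/a_t)] = 9.082 km/s.
Second burn Δv₂ = |v₂ − v_p| = 2.122 km/s.
Δv = Δv₁ + Δv₂ = 1.323 + 2.122 = 3.445 km/s.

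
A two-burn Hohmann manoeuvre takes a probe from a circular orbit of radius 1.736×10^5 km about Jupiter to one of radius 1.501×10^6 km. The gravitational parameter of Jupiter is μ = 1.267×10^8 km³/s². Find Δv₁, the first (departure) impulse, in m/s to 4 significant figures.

The Hohmann ellipse has a_t = (r₁ + r₂)/2 = 8.373×10^5 km.
Circular speed at r = 1.736×10^5 km: v_c = √(μ/r) = 27.0155 km/s.
Vis-viva on the transfer ellipse at r = 1.736×10^5 km gives v_t = √[μ(2/r − 1/a_t)] = 36.1712 km/s.
Δv₁ = |v_t − v_c| = |36.1712 − 27.0155| = 9.156 km/s.

Δv₁ = 9156 m/s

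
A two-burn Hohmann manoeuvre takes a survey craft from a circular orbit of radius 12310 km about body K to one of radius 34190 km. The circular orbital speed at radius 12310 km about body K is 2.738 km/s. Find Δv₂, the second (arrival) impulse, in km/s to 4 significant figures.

From the circular-orbit relation v² = μ/r at r = 12310 km: μ = v²r = (2.738)² × 12310 = 92283.7 km³/s².
Transfer-ellipse semi-major axis a_t = (r₁ + r₂)/2 = (12310 + 34190)/2 = 23250 km.
Circular speed at r = 34190 km: v_c = √(μ/r) = 1.6429 km/s.
Vis-viva on the transfer ellipse at r = 34190 km gives v_t = √[μ(2/r − 1/a_t)] = 1.1954 km/s.
Δv₂ = |v_t − v_c| = |1.1954 − 1.6429| = 0.4475 km/s.

Δv₂ = 0.4475 km/s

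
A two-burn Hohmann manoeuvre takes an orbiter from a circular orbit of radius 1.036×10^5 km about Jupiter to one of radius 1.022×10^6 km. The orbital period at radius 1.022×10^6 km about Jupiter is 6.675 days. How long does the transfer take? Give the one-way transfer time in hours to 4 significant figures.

t = 32.73 hours

From Kepler's third law T² = 4π²r³/μ at r = 1.022×10^6 km, T = 6.675 days = 6.675 × 86400 s = 5.7672×10^5 s: μ = 4π²r³/T² = 1.26702×10^8 km³/s².
Transfer-ellipse semi-major axis a_t = (r₁ + r₂)/2 = (1.036×10^5 + 1.022×10^6)/2 = 5.628×10^5 km.
Transfer time t = π√(a_t³/μ) = π√((5.628×10^5)³ / 1.26702×10^8) = 1.1784×10^5 s.
Converting: 1.1784×10^5 s ÷ 3600 s/hour = 32.73 hours.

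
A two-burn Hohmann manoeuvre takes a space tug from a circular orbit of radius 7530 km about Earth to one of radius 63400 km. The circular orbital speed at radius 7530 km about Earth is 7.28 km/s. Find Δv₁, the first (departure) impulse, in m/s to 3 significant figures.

From the circular-orbit relation v² = μ/r at r = 7530 km: μ = v²r = (7.28)² × 7530 = 3.99078×10^5 km³/s².
Transfer-ellipse semi-major axis a_t = (r₁ + r₂)/2 = (7530 + 63400)/2 = 35465 km.
On the circular orbit at r = 7530 km, v_c = √(μ/r) = 7.280 km/s.
Transfer-orbit speed at the same r (vis-viva, a = a_t): v_t = √[μ(2/r − 1/a_t)] = 9.734 km/s.
Δv₁ = |v_t − v_c| = |9.734 − 7.280| = 2.454 km/s.

Δv₁ = 2450 m/s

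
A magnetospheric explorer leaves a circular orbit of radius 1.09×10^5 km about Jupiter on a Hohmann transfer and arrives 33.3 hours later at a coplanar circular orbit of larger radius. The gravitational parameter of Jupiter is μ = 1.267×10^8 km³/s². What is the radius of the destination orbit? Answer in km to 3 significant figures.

r₂ = 1.03×10^6 km

Transfer time t = 33.3 hours = 1.1988×10^5 s, and t = π√(a_t³/μ).
So a_t = (μ t²/π²)^(1/3) = (1.267×10^8 × (1.1988×10^5)² / π²)^(1/3) = 5.6928×10^5 km.
Since a_t = (r₁ + r₂)/2, r₂ = 2a_t − r₁ = 2×5.6928×10^5 − 1.090×10^5 = 1.02956×10^6 km.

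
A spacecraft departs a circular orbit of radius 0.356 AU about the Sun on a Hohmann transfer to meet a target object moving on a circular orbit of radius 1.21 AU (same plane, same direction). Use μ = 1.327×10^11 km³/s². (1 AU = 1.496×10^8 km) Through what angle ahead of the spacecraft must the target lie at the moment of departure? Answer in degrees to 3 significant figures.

In km: r₁ = 0.356 × 1.496×10^8 = 5.32576×10^7 km; r₂ = 1.21 × 1.496×10^8 = 1.81016×10^8 km.
Semi-major axis of the transfer orbit: a_t = (5.32576×10^7 + 1.81016×10^8)/2 = 1.171368×10^8 km.
Transfer time t = π√(a_t³/μ) = 1.0933×10^7 s.
The target's mean motion on its circular orbit is ω₂ = √(μ/r₂³) = 1.4958×10^-7 rad/s.
Angle swept by the target during transfer: ω₂·t = 1.6354 rad = 93.70°.
Arrival is 180° from departure on the ellipse, so φ = 180° − 93.70° = 86.3°.

φ = 86.3°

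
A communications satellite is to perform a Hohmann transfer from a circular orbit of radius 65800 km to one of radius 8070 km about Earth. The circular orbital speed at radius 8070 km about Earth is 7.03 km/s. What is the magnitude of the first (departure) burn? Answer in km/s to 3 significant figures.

Δv₁ = 1.31 km/s

From the circular-orbit relation v² = μ/r at r = 8070 km: μ = v²r = (7.03)² × 8070 = 3.98827×10^5 km³/s².
Semi-major axis of the transfer orbit: a_t = (65800 + 8070)/2 = 36935 km.
On the circular orbit at r = 65800 km, v_c = √(μ/r) = 2.462 km/s.
Vis-viva on the transfer ellipse at r = 65800 km gives v_t = √[μ(2/r − 1/a_t)] = 1.151 km/s.
Δv₁ = |v_t − v_c| = |1.151 − 2.462| = 1.311 km/s.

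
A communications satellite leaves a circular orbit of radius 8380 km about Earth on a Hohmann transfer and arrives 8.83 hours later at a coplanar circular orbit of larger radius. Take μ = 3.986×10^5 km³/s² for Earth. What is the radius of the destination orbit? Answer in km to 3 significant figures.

Transfer time t = 8.83 hours = 31788 s, and t = π√(a_t³/μ).
So a_t = (μ t²/π²)^(1/3) = (3.986×10^5 × (31788)² / π²)^(1/3) = 34429 km.
Since a_t = (r₁ + r₂)/2, r₂ = 2a_t − r₁ = 2×34429 − 8380 = 60478 km.

r₂ = 60500 km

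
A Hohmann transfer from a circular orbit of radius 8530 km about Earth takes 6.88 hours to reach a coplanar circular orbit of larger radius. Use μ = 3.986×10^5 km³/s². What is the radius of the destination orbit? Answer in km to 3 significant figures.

Transfer time t = 6.88 hours = 24768 s, and t = π√(a_t³/μ).
So a_t = (μ t²/π²)^(1/3) = (3.986×10^5 × (24768)² / π²)^(1/3) = 29152 km.
Since a_t = (r₁ + r₂)/2, r₂ = 2a_t − r₁ = 2×29152 − 8530 = 49774 km.

r₂ = 49800 km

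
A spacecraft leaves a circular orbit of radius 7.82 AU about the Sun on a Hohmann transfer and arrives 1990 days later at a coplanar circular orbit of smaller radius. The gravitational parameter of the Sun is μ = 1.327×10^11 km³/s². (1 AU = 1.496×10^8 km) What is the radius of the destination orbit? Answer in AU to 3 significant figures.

r₂ = 2.01 AU

In km: r₁ = 7.82 × 1.496×10^8 = 1.169872×10^9 km.
Transfer time t = 1990 days = 1.71936×10^8 s, and t = π√(a_t³/μ).
So a_t = (μ t²/π²)^(1/3) = (1.327×10^11 × (1.71936×10^8)² / π²)^(1/3) = 7.3525×10^8 km.
Since a_t = (r₁ + r₂)/2, r₂ = 2a_t − r₁ = 2×7.3525×10^8 − 1.169872×10^9 = 3.00628×10^8 km.
In AU: r₂ = 3.00628×10^8 / 1.496×10^8 = 2.01 AU.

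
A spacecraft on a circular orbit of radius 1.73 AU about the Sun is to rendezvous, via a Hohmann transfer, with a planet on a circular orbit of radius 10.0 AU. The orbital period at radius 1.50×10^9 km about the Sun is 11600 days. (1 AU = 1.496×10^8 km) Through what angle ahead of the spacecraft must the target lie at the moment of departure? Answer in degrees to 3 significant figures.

From Kepler's third law T² = 4π²r³/μ at r = 1.50×10^9 km, T = 11600 days = 11600 × 86400 s = 1.00224×10^9 s: μ = 4π²r³/T² = 1.32645×10^11 km³/s².
In km: r₁ = 1.73 × 1.496×10^8 = 2.58808×10^8 km; r₂ = 10.0 × 1.496×10^8 = 1.496×10^9 km.
Transfer-ellipse semi-major axis a_t = (r₁ + r₂)/2 = (2.58808×10^8 + 1.496×10^9)/2 = 8.77404×10^8 km.
Transfer time t = π√(a_t³/μ) = 2.24184×10^8 s.
Target angular speed ω₂ = √(μ/r₂³) = 6.29430×10^-9 rad/s.
Angle swept by the target during transfer: ω₂·t = 1.41108 rad = 80.849°.
Arrival is 180° from departure on the ellipse, so φ = 180° − 80.849° = 99.2°.

φ = 99.2°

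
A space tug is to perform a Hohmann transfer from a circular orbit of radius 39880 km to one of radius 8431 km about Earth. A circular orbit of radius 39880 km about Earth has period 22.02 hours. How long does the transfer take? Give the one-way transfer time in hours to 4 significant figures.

From Kepler's third law T² = 4π²r³/μ at r = 39880 km, T = 22.02 hours = 22.02 × 3600 s = 79272 s: μ = 4π²r³/T² = 3.98461×10^5 km³/s².
Transfer-ellipse semi-major axis a_t = (r₁ + r₂)/2 = (39880 + 8431)/2 = 24155.5 km.
Transfer time t = π√(a_t³/μ) = π√((24155.5)³ / 3.98461×10^5) = 18684 s.
Converting: 18684 s ÷ 3600 s/hour = 5.190 hours.

t = 5.190 hours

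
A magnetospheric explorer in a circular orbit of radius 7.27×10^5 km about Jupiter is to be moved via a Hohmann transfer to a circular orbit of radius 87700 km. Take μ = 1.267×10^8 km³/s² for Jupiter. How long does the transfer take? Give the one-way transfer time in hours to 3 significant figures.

Semi-major axis of the transfer orbit: a_t = (7.270×10^5 + 87700)/2 = 4.0735×10^5 km.
Half the transfer-orbit period gives t = π√(a_t³/μ) = 72560 s.
Converting: 72560 s ÷ 3600 s/hour = 20.2 hours.

t = 20.2 hours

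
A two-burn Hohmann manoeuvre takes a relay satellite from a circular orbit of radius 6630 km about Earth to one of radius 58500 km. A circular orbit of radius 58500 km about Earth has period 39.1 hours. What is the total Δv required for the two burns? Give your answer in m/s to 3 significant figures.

Δv = 4070 m/s

From Kepler's third law T² = 4π²r³/μ at r = 58500 km, T = 39.1 hours = 39.1 × 3600 s = 1.4076×10^5 s: μ = 4π²r³/T² = 3.98904×10^5 km³/s².
The Hohmann ellipse has a_t = (r₁ + r₂)/2 = 32565 km.
Circular speed at r₁: v₁ = √(μ/r₁) = √(3.98904×10^5/6630) = 7.75671 km/s.
On the transfer ellipse at r₁, v² = μ(2/r − 1/a) gives v_p = √[μ(2/r₁ − 1/a_t)] = 10.3963 km/s.
First burn Δv₁ = |v_p − v₁| = 2.640 km/s.
Circular speed at r₂: v₂ = √(μ/r₂) = 2.611 km/s.
Transfer-orbit speed at r₂: v_a = √[μ(2/r₂ − 1/a_t)] = 1.178 km/s.
Second burn Δv₂ = |v₂ − v_a| = 1.433 km/s.
Δv = Δv₁ + Δv₂ = 2.640 + 1.433 = 4.073 km/s.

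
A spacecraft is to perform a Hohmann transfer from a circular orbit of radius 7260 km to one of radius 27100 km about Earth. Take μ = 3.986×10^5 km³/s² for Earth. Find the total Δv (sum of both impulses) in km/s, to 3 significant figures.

Δv = 3.24 km/s

Semi-major axis of the transfer orbit: a_t = (7260 + 27100)/2 = 17180 km.
At r₁ the circular-orbit speed is v₁ = √(μ/r₁) = 7.40970 km/s.
Transfer-orbit speed at r₁ (vis-viva equation): v_p = √[μ(2/r₁ − 1/a_t)] = 9.30622 km/s.
First burn Δv₁ = |v_p − v₁| = 1.897 km/s.
Circular speed at r₂: v₂ = √(μ/r₂) = 3.835 km/s.
Transfer-orbit speed at r₂: v_a = √[μ(2/r₂ − 1/a_t)] = 2.493 km/s.
Second burn Δv₂ = |v₂ − v_a| = 1.342 km/s.
Total Δv = Δv₁ + Δv₂ = 3.239 km/s.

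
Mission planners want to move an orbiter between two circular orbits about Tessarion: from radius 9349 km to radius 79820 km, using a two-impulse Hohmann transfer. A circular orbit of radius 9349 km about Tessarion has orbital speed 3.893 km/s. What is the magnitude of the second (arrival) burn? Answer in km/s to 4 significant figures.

Δv₂ = 0.7222 km/s

From the circular-orbit relation v² = μ/r at r = 9349 km: μ = v²r = (3.893)² × 9349 = 1.41688×10^5 km³/s².
The Hohmann ellipse has a_t = (r₁ + r₂)/2 = 44584.5 km.
On the circular orbit at r = 79820 km, v_c = √(μ/r) = 1.3323 km/s.
Vis-viva on the transfer ellipse at r = 79820 km gives v_t = √[μ(2/r − 1/a_t)] = 0.61010 km/s.
Δv₂ = |v_t − v_c| = |0.61010 − 1.3323| = 0.7222 km/s.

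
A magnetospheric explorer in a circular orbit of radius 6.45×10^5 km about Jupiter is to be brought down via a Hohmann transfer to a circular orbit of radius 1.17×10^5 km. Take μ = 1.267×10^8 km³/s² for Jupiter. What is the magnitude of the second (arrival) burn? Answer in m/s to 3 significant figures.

Δv₂ = 9910 m/s

Semi-major axis of the transfer orbit: a_t = (6.450×10^5 + 1.170×10^5)/2 = 3.810×10^5 km.
On the circular orbit at r = 1.170×10^5 km, v_c = √(μ/r) = 32.908 km/s.
Vis-viva on the transfer ellipse at r = 1.170×10^5 km gives v_t = √[μ(2/r − 1/a_t)] = 42.817 km/s.
Δv₂ = |v_t − v_c| = |42.817 − 32.908| = 9.909 km/s.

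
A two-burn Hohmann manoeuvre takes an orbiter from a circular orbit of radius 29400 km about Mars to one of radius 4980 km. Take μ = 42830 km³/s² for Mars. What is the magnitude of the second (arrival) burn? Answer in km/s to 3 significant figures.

Semi-major axis of the transfer orbit: a_t = (29400 + 4980)/2 = 17190 km.
Circular speed at r = 4980 km: v_c = √(μ/r) = 2.93264 km/s.
Vis-viva on the transfer ellipse at r = 4980 km gives v_t = √[μ(2/r − 1/a_t)] = 3.83526 km/s.
Δv₂ = |v_t − v_c| = |3.83526 − 2.93264| = 0.9026 km/s.

Δv₂ = 0.903 km/s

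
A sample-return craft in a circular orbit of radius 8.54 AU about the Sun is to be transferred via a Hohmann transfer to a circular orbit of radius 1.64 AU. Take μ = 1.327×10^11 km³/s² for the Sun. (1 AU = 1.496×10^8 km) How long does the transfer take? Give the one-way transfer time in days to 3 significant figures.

In km: r₁ = 8.54 × 1.496×10^8 = 1.277584×10^9 km; r₂ = 1.64 × 1.496×10^8 = 2.45344×10^8 km.
The Hohmann ellipse has a_t = (r₁ + r₂)/2 = 7.61464×10^8 km.
By Kepler's third law the transfer-orbit period is T = 2π√(a_t³/μ), so t = T/2 = 1.812×10^8 s.
Converting: 1.812×10^8 s ÷ 86400 s/day = 2100 days.

t = 2100 days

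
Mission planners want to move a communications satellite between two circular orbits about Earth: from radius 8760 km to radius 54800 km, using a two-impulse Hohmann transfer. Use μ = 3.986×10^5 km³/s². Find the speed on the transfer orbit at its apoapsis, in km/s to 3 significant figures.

v = 1.42 km/s

Semi-major axis of the transfer orbit: a_t = (8760 + 54800)/2 = 31780 km.
At apoapsis, r = 54800 km.
Vis-viva: v = √[μ(2/r − 1/a_t)] = √[3.986×10^5 × (2/54800 − 1/31780)] = 1.416 km/s.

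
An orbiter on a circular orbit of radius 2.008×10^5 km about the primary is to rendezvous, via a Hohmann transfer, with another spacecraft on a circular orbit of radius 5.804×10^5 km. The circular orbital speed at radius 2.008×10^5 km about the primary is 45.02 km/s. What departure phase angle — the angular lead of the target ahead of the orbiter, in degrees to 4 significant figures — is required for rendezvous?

φ = 80.62°

From the circular-orbit relation v² = μ/r at r = 2.008×10^5 km: μ = v²r = (45.02)² × 2.008×10^5 = 4.06982×10^8 km³/s².
The Hohmann ellipse has a_t = (r₁ + r₂)/2 = 3.906×10^5 km.
Transfer time t = π√(a_t³/μ) = 38015.5 s.
The target's mean motion on its circular orbit is ω₂ = √(μ/r₂³) = 4.56243×10^-5 rad/s.
Angle swept by the target during transfer: ω₂·t = 1.73443 rad = 99.38°.
Arrival is 180° from departure on the ellipse, so φ = 180° − 99.38° = 80.62°.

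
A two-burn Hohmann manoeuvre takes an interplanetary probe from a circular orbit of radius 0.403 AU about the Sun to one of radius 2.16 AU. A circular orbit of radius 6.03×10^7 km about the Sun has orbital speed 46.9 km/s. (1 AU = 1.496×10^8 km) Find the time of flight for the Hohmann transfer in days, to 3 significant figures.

t = 265 days

From the circular-orbit relation v² = μ/r at r = 6.03×10^7 km: μ = v²r = (46.9)² × 6.03×10^7 = 1.32636×10^11 km³/s².
In km: r₁ = 0.403 × 1.496×10^8 = 6.02888×10^7 km; r₂ = 2.16 × 1.496×10^8 = 3.23136×10^8 km.
Transfer-ellipse semi-major axis a_t = (r₁ + r₂)/2 = (6.02888×10^7 + 3.23136×10^8)/2 = 1.917124×10^8 km.
By Kepler's third law the transfer-orbit period is T = 2π√(a_t³/μ), so t = T/2 = 2.290×10^7 s.
Converting: 2.290×10^7 s ÷ 86400 s/day = 265 days.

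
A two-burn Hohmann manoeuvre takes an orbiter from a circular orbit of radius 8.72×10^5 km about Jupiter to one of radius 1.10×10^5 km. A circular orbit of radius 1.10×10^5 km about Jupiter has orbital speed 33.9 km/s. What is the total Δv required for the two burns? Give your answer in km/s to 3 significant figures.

From the circular-orbit relation v² = μ/r at r = 1.10×10^5 km: μ = v²r = (33.9)² × 1.10×10^5 = 1.26413×10^8 km³/s².
Semi-major axis of the transfer orbit: a_t = (8.720×10^5 + 1.100×10^5)/2 = 4.910×10^5 km.
At r₁ the circular-orbit speed is v₁ = √(μ/r₁) = 12.04 km/s.
On the transfer ellipse at r₁, v² = μ(2/r − 1/a) gives v_a = √[μ(2/r₁ − 1/a_t)] = 5.699 km/s.
First burn Δv₁ = |v_a − v₁| = 6.341 km/s.
At r₂, v₂ = √(μ/r₂) = 33.90 km/s.
Transfer-orbit speed at r₂: v_p = √[μ(2/r₂ − 1/a_t)] = 45.18 km/s.
Second burn Δv₂ = |v₂ − v_p| = 11.28 km/s.
Total Δv = Δv₁ + Δv₂ = 17.62 km/s.

Δv = 17.6 km/s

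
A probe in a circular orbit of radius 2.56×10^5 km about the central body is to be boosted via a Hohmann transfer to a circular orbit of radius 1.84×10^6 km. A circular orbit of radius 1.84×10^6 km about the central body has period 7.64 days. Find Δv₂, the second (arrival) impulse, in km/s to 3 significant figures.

Δv₂ = 8.86 km/s

From Kepler's third law T² = 4π²r³/μ at r = 1.84×10^6 km, T = 7.64 days = 7.64 × 86400 s = 6.60096×10^5 s: μ = 4π²r³/T² = 5.64416×10^8 km³/s².
Transfer-ellipse semi-major axis a_t = (r₁ + r₂)/2 = (2.560×10^5 + 1.840×10^6)/2 = 1.048×10^6 km.
On the circular orbit at r = 1.840×10^6 km, v_c = √(μ/r) = 17.514 km/s.
Transfer-orbit speed at the same r (vis-viva, a = a_t): v_t = √[μ(2/r − 1/a_t)] = 8.6563 km/s.
Δv₂ = |v_t − v_c| = |8.6563 − 17.514| = 8.858 km/s.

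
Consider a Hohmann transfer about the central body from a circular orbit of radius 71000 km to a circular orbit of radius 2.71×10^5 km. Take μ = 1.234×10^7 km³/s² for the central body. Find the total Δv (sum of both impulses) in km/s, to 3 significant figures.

Transfer-ellipse semi-major axis a_t = (r₁ + r₂)/2 = (71000 + 2.710×10^5)/2 = 1.710×10^5 km.
At r₁ the circular-orbit speed is v₁ = √(μ/r₁) = 13.183 km/s.
On the transfer ellipse at r₁, vis-viva gives v_p = √[μ(2/r₁ − 1/a_t)] = 16.596 km/s.
First burn Δv₁ = |v_p − v₁| = 3.413 km/s.
Circular speed at r₂: v₂ = √(μ/r₂) = 6.748 km/s.
Transfer-orbit speed at r₂: v_a = √[μ(2/r₂ − 1/a_t)] = 4.348 km/s.
Second burn Δv₂ = |v₂ − v_a| = 2.400 km/s.
Total Δv = Δv₁ + Δv₂ = 5.813 km/s.

Δv = 5.81 km/s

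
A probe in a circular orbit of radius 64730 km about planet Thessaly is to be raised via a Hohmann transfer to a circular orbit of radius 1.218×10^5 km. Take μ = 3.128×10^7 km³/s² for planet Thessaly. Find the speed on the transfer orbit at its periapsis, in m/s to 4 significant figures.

Transfer-ellipse semi-major axis a_t = (r₁ + r₂)/2 = (64730 + 1.218×10^5)/2 = 93265 km.
The periapsis of the transfer ellipse is at r = 64730 km.
Vis-viva: v = √[μ(2/r − 1/a_t)] = √[3.128×10^7 × (2/64730 − 1/93265)] = 25.12 km/s.

v = 25120 m/s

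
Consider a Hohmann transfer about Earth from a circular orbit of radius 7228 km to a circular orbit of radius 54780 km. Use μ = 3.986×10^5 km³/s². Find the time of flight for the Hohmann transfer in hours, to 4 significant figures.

The Hohmann ellipse has a_t = (r₁ + r₂)/2 = 31004 km.
Transfer time t = π√(a_t³/μ) = π√((31004)³ / 3.986×10^5) = 27165 s.
Converting: 27165 s ÷ 3600 s/hour = 7.546 hours.

t = 7.546 hours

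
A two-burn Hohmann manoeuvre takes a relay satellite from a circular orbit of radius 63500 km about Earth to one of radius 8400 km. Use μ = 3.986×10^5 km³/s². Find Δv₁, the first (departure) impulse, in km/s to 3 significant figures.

Δv₁ = 1.29 km/s

The Hohmann ellipse has a_t = (r₁ + r₂)/2 = 35950 km.
On the circular orbit at r = 63500 km, v_c = √(μ/r) = 2.505 km/s.
Vis-viva on the transfer ellipse at r = 63500 km gives v_t = √[μ(2/r − 1/a_t)] = 1.211 km/s.
Δv₁ = |v_t − v_c| = |1.211 − 2.505| = 1.294 km/s.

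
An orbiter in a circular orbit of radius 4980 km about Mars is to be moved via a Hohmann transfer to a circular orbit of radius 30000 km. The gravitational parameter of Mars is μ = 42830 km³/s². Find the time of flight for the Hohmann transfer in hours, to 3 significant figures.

Transfer-ellipse semi-major axis a_t = (r₁ + r₂)/2 = (4980 + 30000)/2 = 17490 km.
By Kepler's third law the transfer-orbit period is T = 2π√(a_t³/μ), so t = T/2 = 35110 s.
Converting: 35110 s ÷ 3600 s/hour = 9.75 hours.

t = 9.75 hours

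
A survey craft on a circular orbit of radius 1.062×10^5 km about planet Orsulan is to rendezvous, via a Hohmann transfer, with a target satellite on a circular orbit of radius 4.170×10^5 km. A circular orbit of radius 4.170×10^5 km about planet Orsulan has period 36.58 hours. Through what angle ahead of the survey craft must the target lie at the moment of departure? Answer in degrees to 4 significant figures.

From Kepler's third law T² = 4π²r³/μ at r = 4.170×10^5 km, T = 36.58 hours = 36.58 × 3600 s = 1.31688×10^5 s: μ = 4π²r³/T² = 1.65073×10^8 km³/s².
The Hohmann ellipse has a_t = (r₁ + r₂)/2 = 2.616×10^5 km.
The half-period of the transfer ellipse is t = π√(a_t³/μ) = 32720 s.
The target's mean motion on its circular orbit is ω₂ = √(μ/r₂³) = 4.771×10^-5 rad/s.
Angle swept by the target during transfer: ω₂·t = 1.561 rad = 89.44°.
Arrival is 180° from departure on the ellipse, so φ = 180° − 89.44° = 90.56°.

φ = 90.56°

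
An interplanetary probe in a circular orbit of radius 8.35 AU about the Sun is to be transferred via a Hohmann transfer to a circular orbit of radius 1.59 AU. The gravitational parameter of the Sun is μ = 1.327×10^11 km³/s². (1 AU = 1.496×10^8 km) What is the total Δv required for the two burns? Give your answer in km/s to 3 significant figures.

In km: r₁ = 8.35 × 1.496×10^8 = 1.24916×10^9 km; r₂ = 1.59 × 1.496×10^8 = 2.37864×10^8 km.
Semi-major axis of the transfer orbit: a_t = (1.24916×10^9 + 2.37864×10^8)/2 = 7.43512×10^8 km.
At r₁ the circular-orbit speed is v₁ = √(μ/r₁) = 10.307 km/s.
On the transfer ellipse at r₁, vis-viva equation gives v_a = √[μ(2/r₁ − 1/a_t)] = 5.8297 km/s.
First burn Δv₁ = |v_a − v₁| = 4.477 km/s.
At r₂, v₂ = √(μ/r₂) = 23.6195 km/s.
Transfer-orbit speed at r₂: v_p = √[μ(2/r₂ − 1/a_t)] = 30.6151 km/s.
Second burn Δv₂ = |v₂ − v_p| = 6.996 km/s.
Δv = Δv₁ + Δv₂ = 4.477 + 6.996 = 11.47 km/s.

Δv = 11.5 km/s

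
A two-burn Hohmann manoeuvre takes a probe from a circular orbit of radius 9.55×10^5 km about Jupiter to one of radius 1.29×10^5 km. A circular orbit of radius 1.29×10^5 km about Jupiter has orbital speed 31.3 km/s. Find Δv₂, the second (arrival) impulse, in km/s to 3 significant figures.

From the circular-orbit relation v² = μ/r at r = 1.29×10^5 km: μ = v²r = (31.3)² × 1.29×10^5 = 1.26380×10^8 km³/s².
The Hohmann ellipse has a_t = (r₁ + r₂)/2 = 5.420×10^5 km.
On the circular orbit at r = 1.290×10^5 km, v_c = √(μ/r) = 31.30 km/s.
Vis-viva on the transfer ellipse at r = 1.290×10^5 km gives v_t = √[μ(2/r − 1/a_t)] = 41.55 km/s.
Δv₂ = |v_t − v_c| = |41.55 − 31.30| = 10.25 km/s.

Δv₂ = 10.2 km/s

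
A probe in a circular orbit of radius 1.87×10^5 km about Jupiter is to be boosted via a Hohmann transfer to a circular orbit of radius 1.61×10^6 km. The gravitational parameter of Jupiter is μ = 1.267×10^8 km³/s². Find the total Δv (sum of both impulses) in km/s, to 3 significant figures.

Transfer-ellipse semi-major axis a_t = (r₁ + r₂)/2 = (1.870×10^5 + 1.610×10^6)/2 = 8.985×10^5 km.
Circular speed at r₁: v₁ = √(μ/r₁) = √(1.267×10^8/1.870×10^5) = 26.0296 km/s.
Transfer-orbit speed at r₁ (v² = μ(2/r − 1/a)): v_p = √[μ(2/r₁ − 1/a_t)] = 34.8435 km/s.
First burn Δv₁ = |v_p − v₁| = 8.814 km/s.
Circular speed at r₂: v₂ = √(μ/r₂) = 8.871 km/s.
Transfer-orbit speed at r₂: v_a = √[μ(2/r₂ − 1/a_t)] = 4.047 km/s.
Second burn Δv₂ = |v₂ − v_a| = 4.824 km/s.
Δv = Δv₁ + Δv₂ = 8.814 + 4.824 = 13.64 km/s.

Δv = 13.6 km/s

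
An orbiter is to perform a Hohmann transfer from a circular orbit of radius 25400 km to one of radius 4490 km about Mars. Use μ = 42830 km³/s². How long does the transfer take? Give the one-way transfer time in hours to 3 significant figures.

The Hohmann ellipse has a_t = (r₁ + r₂)/2 = 14945 km.
Half the transfer-orbit period gives t = π√(a_t³/μ) = 27730 s.
Converting: 27730 s ÷ 3600 s/hour = 7.70 hours.

t = 7.70 hours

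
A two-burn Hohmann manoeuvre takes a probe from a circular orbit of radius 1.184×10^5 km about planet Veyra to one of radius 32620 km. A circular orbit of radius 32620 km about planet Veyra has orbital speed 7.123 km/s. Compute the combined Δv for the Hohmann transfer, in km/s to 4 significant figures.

Δv = 3.078 km/s

From the circular-orbit relation v² = μ/r at r = 32620 km: μ = v²r = (7.123)² × 32620 = 1.65505×10^6 km³/s².
The Hohmann ellipse has a_t = (r₁ + r₂)/2 = 75510 km.
At r₁ the circular-orbit speed is v₁ = √(μ/r₁) = 3.7388 km/s.
Transfer-orbit speed at r₁ (v² = μ(2/r − 1/a)): v_a = √[μ(2/r₁ − 1/a_t)] = 2.4574 km/s.
First burn Δv₁ = |v_a − v₁| = 1.2814 km/s.
Circular speed at r₂: v₂ = √(μ/r₂) = 7.1230 km/s.
Transfer-orbit speed at r₂: v_p = √[μ(2/r₂ − 1/a_t)] = 8.9194 km/s.
Second burn Δv₂ = |v₂ − v_p| = 1.7964 km/s.
Total Δv = Δv₁ + Δv₂ = 3.078 km/s.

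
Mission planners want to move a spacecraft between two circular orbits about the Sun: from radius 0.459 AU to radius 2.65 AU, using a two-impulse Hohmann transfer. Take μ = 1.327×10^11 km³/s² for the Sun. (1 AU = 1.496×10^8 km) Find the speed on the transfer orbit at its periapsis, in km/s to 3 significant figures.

In km: r₁ = 0.459 × 1.496×10^8 = 6.86664×10^7 km; r₂ = 2.65 × 1.496×10^8 = 3.9644×10^8 km.
The Hohmann ellipse has a_t = (r₁ + r₂)/2 = 2.325532×10^8 km.
The periapsis of the transfer ellipse is at r = 6.86664×10^7 km.
Applying v² = μ(2/r − 1/a_t): v = 57.40 km/s.

v = 57.4 km/s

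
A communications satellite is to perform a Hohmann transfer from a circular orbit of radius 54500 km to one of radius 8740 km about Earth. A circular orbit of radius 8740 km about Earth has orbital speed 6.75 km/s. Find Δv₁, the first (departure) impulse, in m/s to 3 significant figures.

Δv₁ = 1280 m/s

From the circular-orbit relation v² = μ/r at r = 8740 km: μ = v²r = (6.75)² × 8740 = 3.98216×10^5 km³/s².
Transfer-ellipse semi-major axis a_t = (r₁ + r₂)/2 = (54500 + 8740)/2 = 31620 km.
On the circular orbit at r = 54500 km, v_c = √(μ/r) = 2.703 km/s.
Transfer-orbit speed at the same r (vis-viva, a = a_t): v_t = √[μ(2/r − 1/a_t)] = 1.421 km/s.
Δv₁ = |v_t − v_c| = |1.421 − 2.703| = 1.282 km/s.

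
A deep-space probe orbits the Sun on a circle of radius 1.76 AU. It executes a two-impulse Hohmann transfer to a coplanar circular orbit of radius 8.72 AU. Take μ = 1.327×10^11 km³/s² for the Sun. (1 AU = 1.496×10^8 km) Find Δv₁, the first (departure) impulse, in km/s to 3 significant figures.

Δv₁ = 6.51 km/s

In km: r₁ = 1.76 × 1.496×10^8 = 2.63296×10^8 km; r₂ = 8.72 × 1.496×10^8 = 1.304512×10^9 km.
Transfer-ellipse semi-major axis a_t = (r₁ + r₂)/2 = (2.63296×10^8 + 1.304512×10^9)/2 = 7.83904×10^8 km.
On the circular orbit at r = 2.63296×10^8 km, v_c = √(μ/r) = 22.4498 km/s.
Vis-viva on the transfer ellipse at r = 2.63296×10^8 km gives v_t = √[μ(2/r − 1/a_t)] = 28.9605 km/s.
Δv₁ = |v_t − v_c| = |28.9605 − 22.4498| = 6.511 km/s.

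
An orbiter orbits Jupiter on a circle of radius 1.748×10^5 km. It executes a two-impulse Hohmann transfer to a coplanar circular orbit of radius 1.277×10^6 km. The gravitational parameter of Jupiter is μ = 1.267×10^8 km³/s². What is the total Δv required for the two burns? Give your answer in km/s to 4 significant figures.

Δv = 13.86 km/s

Transfer-ellipse semi-major axis a_t = (r₁ + r₂)/2 = (1.748×10^5 + 1.277×10^6)/2 = 7.259×10^5 km.
At r₁ the circular-orbit speed is v₁ = √(μ/r₁) = 26.923 km/s.
On the transfer ellipse at r₁, vis-viva gives v_p = √[μ(2/r₁ − 1/a_t)] = 35.709 km/s.
First burn Δv₁ = |v_p − v₁| = 8.786 km/s.
At r₂, v₂ = √(μ/r₂) = 9.961 km/s.
Transfer-orbit speed at r₂: v_a = √[μ(2/r₂ − 1/a_t)] = 4.888 km/s.
Second burn Δv₂ = |v₂ − v_a| = 5.073 km/s.
Δv = Δv₁ + Δv₂ = 8.786 + 5.073 = 13.86 km/s.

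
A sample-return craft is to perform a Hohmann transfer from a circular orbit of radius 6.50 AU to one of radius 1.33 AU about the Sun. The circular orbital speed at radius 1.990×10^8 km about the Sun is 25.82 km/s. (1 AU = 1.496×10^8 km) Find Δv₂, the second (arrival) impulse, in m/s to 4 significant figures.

From the circular-orbit relation v² = μ/r at r = 1.990×10^8 km: μ = v²r = (25.82)² × 1.990×10^8 = 1.32668×10^11 km³/s².
In km: r₁ = 6.50 × 1.496×10^8 = 9.724×10^8 km; r₂ = 1.33 × 1.496×10^8 = 1.98968×10^8 km.
The Hohmann ellipse has a_t = (r₁ + r₂)/2 = 5.85684×10^8 km.
On the circular orbit at r = 1.98968×10^8 km, v_c = √(μ/r) = 25.82 km/s.
Transfer-orbit speed at the same r (vis-viva, a = a_t): v_t = √[μ(2/r − 1/a_t)] = 33.27 km/s.
Δv₂ = |v_t − v_c| = |33.27 − 25.82| = 7.450 km/s.

Δv₂ = 7450 m/s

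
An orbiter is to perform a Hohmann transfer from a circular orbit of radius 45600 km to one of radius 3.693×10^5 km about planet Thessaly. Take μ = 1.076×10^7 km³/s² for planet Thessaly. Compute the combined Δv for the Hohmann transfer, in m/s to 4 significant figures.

Transfer-ellipse semi-major axis a_t = (r₁ + r₂)/2 = (45600 + 3.693×10^5)/2 = 2.0745×10^5 km.
Circular speed at r₁: v₁ = √(μ/r₁) = √(1.076×10^7/45600) = 15.361 km/s.
Transfer-orbit speed at r₁ (vis-viva equation): v_p = √[μ(2/r₁ − 1/a_t)] = 20.495 km/s.
First burn Δv₁ = |v_p − v₁| = 5.134 km/s.
Circular speed at r₂: v₂ = √(μ/r₂) = 5.398 km/s.
Transfer-orbit speed at r₂: v_a = √[μ(2/r₂ − 1/a_t)] = 2.531 km/s.
Second burn Δv₂ = |v₂ − v_a| = 2.867 km/s.
Total Δv = Δv₁ + Δv₂ = 8.001 km/s.

Δv = 8001 m/s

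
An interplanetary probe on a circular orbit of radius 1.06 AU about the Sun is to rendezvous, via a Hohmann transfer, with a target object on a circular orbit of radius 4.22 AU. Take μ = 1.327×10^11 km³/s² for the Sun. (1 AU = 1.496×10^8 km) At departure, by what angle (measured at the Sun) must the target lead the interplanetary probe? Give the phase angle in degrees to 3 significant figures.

φ = 90.9°

In km: r₁ = 1.06 × 1.496×10^8 = 1.58576×10^8 km; r₂ = 4.22 × 1.496×10^8 = 6.31312×10^8 km.
The Hohmann ellipse has a_t = (r₁ + r₂)/2 = 3.94944×10^8 km.
Transfer time t = π√(a_t³/μ) = 6.7689×10^7 s.
The target's mean motion on its circular orbit is ω₂ = √(μ/r₂³) = 2.2965×10^-8 rad/s.
Angle swept by the target during transfer: ω₂·t = 1.5545 rad = 89.07°.
Arrival is 180° from departure on the ellipse, so φ = 180° − 89.07° = 90.9°.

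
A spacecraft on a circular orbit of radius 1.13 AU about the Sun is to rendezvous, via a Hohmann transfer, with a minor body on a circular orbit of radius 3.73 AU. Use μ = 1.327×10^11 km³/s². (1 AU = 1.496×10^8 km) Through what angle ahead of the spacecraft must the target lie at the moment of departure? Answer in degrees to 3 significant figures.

φ = 85.4°

In km: r₁ = 1.13 × 1.496×10^8 = 1.69048×10^8 km; r₂ = 3.73 × 1.496×10^8 = 5.58008×10^8 km.
The Hohmann ellipse has a_t = (r₁ + r₂)/2 = 3.63528×10^8 km.
Transfer time t = π√(a_t³/μ) = 5.97752×10^7 s.
The target's mean motion on its circular orbit is ω₂ = √(μ/r₂³) = 2.76360×10^-8 rad/s.
Angle swept by the target during transfer: ω₂·t = 1.651947 rad = 94.6496°.
Arrival is 180° from departure on the ellipse, so φ = 180° − 94.6496° = 85.4°.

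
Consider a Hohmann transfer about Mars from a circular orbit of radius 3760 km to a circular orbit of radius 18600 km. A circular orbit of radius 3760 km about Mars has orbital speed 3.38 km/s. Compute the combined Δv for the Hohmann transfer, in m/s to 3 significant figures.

From the circular-orbit relation v² = μ/r at r = 3760 km: μ = v²r = (3.38)² × 3760 = 42955.7 km³/s².
Semi-major axis of the transfer orbit: a_t = (3760 + 18600)/2 = 11180 km.
At r₁ the circular-orbit speed is v₁ = √(μ/r₁) = 3.3800 km/s.
Transfer-orbit speed at r₁ (vis-viva): v_p = √[μ(2/r₁ − 1/a_t)] = 4.3597 km/s.
First burn Δv₁ = |v_p − v₁| = 0.9797 km/s.
Circular speed at r₂: v₂ = √(μ/r₂) = 1.5197 km/s.
Transfer-orbit speed at r₂: v_a = √[μ(2/r₂ − 1/a_t)] = 0.88131 km/s.
Second burn Δv₂ = |v₂ − v_a| = 0.6384 km/s.
Total Δv = Δv₁ + Δv₂ = 1.618 km/s.

Δv = 1620 m/s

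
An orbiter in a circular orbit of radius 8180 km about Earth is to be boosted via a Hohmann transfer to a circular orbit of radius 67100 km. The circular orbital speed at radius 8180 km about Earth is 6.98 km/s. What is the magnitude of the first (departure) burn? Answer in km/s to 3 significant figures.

From the circular-orbit relation v² = μ/r at r = 8180 km: μ = v²r = (6.98)² × 8180 = 3.98533×10^5 km³/s².
The Hohmann ellipse has a_t = (r₁ + r₂)/2 = 37640 km.
On the circular orbit at r = 8180 km, v_c = √(μ/r) = 6.980 km/s.
Transfer-orbit speed at the same r (vis-viva, a = a_t): v_t = √[μ(2/r − 1/a_t)] = 9.319 km/s.
Δv₁ = |v_t − v_c| = |9.319 − 6.980| = 2.339 km/s.

Δv₁ = 2.34 km/s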